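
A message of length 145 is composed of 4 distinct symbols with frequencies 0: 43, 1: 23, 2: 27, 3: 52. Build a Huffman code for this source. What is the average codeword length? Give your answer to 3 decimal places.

1.986 bits/symbol

Probabilities are the counts divided by 145.
Repeatedly combine the two least-probable nodes; the expected code length is the sum of the merged weights.
merge 23/145 + 27/145 → 10/29
merge 43/145 + 10/29 → 93/145
merge 52/145 + 93/145 → 1
L = 10/29 + 93/145 + 1 = 288/145 ≈ 1.986 bits/symbol.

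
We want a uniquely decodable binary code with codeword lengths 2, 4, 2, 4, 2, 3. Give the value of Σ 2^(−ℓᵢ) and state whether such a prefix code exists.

With common denominator 2^4 = 16: Σ 2^(−ℓᵢ) = 4/16 + 1/16 + 4/16 + 1/16 + 4/16 + 2/16 = 16/16 = 1.
Kraft's inequality requires Σ ≤ 1; here Σ = 1 ≤ 1, so such a prefix code exists.

1; yes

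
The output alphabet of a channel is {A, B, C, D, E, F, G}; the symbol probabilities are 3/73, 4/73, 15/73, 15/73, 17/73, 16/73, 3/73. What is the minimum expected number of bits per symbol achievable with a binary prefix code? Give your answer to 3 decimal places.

Repeatedly combine the two least-probable nodes; the expected code length is the sum of the merged weights.
merge 3/73 + 3/73 → 6/73
merge 4/73 + 6/73 → 10/73
merge 10/73 + 15/73 → 25/73
merge 15/73 + 16/73 → 31/73
merge 17/73 + 25/73 → 42/73
merge 31/73 + 42/73 → 1
L = 6/73 + 10/73 + 25/73 + 31/73 + 42/73 + 1 = 187/73 ≈ 2.562 bits/symbol.

2.562 bits/symbol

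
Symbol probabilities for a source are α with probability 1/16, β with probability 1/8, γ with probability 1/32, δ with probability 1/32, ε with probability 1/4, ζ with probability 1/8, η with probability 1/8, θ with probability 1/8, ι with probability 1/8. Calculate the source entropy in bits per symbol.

Each probability is a power of 1/2, so log₂(1/p) is an integer.
H = Σ p·log₂(1/p) = 1/16·4 + 1/8·3 + 1/32·5 + 1/32·5 + 1/4·2 + 1/8·3 + 1/8·3 + 1/8·3 + 1/8·3 = 2.9375 bits.

2.9375 bits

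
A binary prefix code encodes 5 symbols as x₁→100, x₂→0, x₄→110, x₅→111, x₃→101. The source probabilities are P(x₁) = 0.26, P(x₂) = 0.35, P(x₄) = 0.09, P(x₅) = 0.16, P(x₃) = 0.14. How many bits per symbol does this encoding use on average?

2.3 bits/symbol

L̄ = Σ pᵢ·ℓᵢ = 0.26·3 + 0.35·1 + 0.09·3 + 0.16·3 + 0.14·3 = 2.3 bits/symbol.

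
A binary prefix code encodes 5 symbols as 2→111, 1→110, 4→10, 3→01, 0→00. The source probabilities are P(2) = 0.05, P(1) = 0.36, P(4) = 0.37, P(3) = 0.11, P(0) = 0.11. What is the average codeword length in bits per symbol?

2.41 bits/symbol

L̄ = Σ pᵢ·ℓᵢ = 0.05·3 + 0.36·3 + 0.37·2 + 0.11·2 + 0.11·2 = 2.41 bits/symbol.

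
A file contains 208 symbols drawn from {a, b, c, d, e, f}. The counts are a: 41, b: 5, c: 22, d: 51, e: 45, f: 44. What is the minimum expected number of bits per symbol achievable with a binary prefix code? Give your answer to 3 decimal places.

2.457 bits/symbol

Probabilities are the counts divided by 208.
Repeatedly combine the two least-probable nodes; the expected code length is the sum of the merged weights.
merge 5/208 + 11/104 → 27/208
merge 27/208 + 41/208 → 17/52
merge 11/52 + 45/208 → 89/208
merge 51/208 + 17/52 → 119/208
merge 89/208 + 119/208 → 1
L = 27/208 + 17/52 + 89/208 + 119/208 + 1 = 511/208 ≈ 2.457 bits/symbol.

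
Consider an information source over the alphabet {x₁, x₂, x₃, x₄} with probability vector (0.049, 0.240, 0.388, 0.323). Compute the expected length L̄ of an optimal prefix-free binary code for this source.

1.901 bits/symbol

Repeatedly combine the two least-probable nodes; the expected code length is the sum of the merged weights.
merge 49/1000 + 6/25 → 289/1000
merge 289/1000 + 323/1000 → 153/250
merge 97/250 + 153/250 → 1
L = 289/1000 + 153/250 + 1 = 1901/1000 = 1.901 bits/symbol.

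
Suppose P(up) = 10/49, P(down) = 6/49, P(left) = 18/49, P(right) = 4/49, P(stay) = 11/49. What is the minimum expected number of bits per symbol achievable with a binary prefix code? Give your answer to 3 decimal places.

2.204 bits/symbol

Repeatedly combine the two least-probable nodes; the expected code length is the sum of the merged weights.
merge 4/49 + 6/49 → 10/49
merge 10/49 + 10/49 → 20/49
merge 11/49 + 18/49 → 29/49
merge 20/49 + 29/49 → 1
L = 10/49 + 20/49 + 29/49 + 1 = 108/49 ≈ 2.204 bits/symbol.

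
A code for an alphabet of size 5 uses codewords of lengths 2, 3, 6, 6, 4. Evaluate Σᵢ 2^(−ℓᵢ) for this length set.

With common denominator 2^6 = 64: Σ 2^(−ℓᵢ) = 16/64 + 8/64 + 1/64 + 1/64 + 4/64 = 30/64 = 0.46875.

0.46875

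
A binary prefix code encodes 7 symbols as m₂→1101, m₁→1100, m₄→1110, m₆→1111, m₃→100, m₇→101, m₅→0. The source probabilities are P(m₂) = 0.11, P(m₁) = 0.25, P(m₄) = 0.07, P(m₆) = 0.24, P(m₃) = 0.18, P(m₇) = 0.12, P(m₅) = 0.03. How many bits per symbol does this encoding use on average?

L̄ = Σ pᵢ·ℓᵢ = 0.11·4 + 0.25·4 + 0.07·4 + 0.24·4 + 0.18·3 + 0.12·3 + 0.03·1 = 3.61 bits/symbol.

3.61 bits/symbol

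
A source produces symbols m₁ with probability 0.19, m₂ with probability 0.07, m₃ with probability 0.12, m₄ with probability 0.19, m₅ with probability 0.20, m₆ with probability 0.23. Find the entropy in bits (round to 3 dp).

H = −Σ pᵢ log₂ pᵢ.
−0.19·log₂(0.19) = 0.4552
−0.07·log₂(0.07) = 0.2686
−0.12·log₂(0.12) = 0.3671
−0.19·log₂(0.19) = 0.4552
−0.20·log₂(0.20) = 0.4644
−0.23·log₂(0.23) = 0.4877
Sum ≈ 2.4981 → 2.498 bits.

2.498 bits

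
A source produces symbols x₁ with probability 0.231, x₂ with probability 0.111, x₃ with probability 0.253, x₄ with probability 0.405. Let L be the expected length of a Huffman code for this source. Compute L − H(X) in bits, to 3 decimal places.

0.067 bits

Entropy H = −Σ p log₂ p ≈ 1.8701 bits.
Huffman merges: 111/1000+231/1000→171/500; 253/1000+171/500→119/200; 81/200+119/200→1. L = 1937/1000 ≈ 1.9370.
L − H = 1.9370 − 1.8701 = 0.067 bits.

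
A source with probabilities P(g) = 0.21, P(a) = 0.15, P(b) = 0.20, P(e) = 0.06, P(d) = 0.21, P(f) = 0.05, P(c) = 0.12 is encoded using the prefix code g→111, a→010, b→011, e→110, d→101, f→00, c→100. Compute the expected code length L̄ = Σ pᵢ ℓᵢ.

L̄ = Σ pᵢ·ℓᵢ = 0.21·3 + 0.15·3 + 0.20·3 + 0.06·3 + 0.21·3 + 0.05·2 + 0.12·3 = 2.95 bits/symbol.

2.95 bits/symbol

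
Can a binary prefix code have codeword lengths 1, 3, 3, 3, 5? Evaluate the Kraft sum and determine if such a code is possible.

With common denominator 2^5 = 32: Σ 2^(−ℓᵢ) = 16/32 + 4/32 + 4/32 + 4/32 + 1/32 = 29/32 = 0.90625.
Kraft's inequality requires Σ ≤ 1; here Σ = 0.90625 ≤ 1, so such a prefix code exists.

0.90625; yes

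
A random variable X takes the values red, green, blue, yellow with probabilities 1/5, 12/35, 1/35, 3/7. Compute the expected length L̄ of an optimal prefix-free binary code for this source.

1.8 bits/symbol

Repeatedly combine the two least-probable nodes; the expected code length is the sum of the merged weights.
merge 1/35 + 1/5 → 8/35
merge 8/35 + 12/35 → 4/7
merge 3/7 + 4/7 → 1
L = 8/35 + 4/7 + 1 = 9/5 = 1.8 bits/symbol.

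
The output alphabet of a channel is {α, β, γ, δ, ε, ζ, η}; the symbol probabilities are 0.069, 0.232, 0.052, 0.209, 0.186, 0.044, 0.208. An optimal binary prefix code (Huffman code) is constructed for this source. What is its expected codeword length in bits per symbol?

Repeatedly combine the two least-probable nodes; the expected code length is the sum of the merged weights.
merge 11/250 + 13/250 → 12/125
merge 69/1000 + 12/125 → 33/200
merge 33/200 + 93/500 → 351/1000
merge 26/125 + 209/1000 → 417/1000
merge 29/125 + 351/1000 → 583/1000
merge 417/1000 + 583/1000 → 1
L = 12/125 + 33/200 + 351/1000 + 417/1000 + 583/1000 + 1 = 653/250 = 2.612 bits/symbol.

2.612 bits/symbol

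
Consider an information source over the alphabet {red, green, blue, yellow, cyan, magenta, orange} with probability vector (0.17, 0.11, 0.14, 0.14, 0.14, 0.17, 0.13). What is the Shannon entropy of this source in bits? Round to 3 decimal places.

H = −Σ pᵢ log₂ pᵢ.
−0.17·log₂(0.17) = 0.4346
−0.11·log₂(0.11) = 0.3503
−0.14·log₂(0.14) = 0.3971
−0.14·log₂(0.14) = 0.3971
−0.14·log₂(0.14) = 0.3971
−0.17·log₂(0.17) = 0.4346
−0.13·log₂(0.13) = 0.3826
Sum ≈ 2.7934 → 2.793 bits.

2.793 bits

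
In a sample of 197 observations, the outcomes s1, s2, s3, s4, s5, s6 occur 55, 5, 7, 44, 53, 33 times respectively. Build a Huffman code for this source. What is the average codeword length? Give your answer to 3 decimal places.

Probabilities are the counts divided by 197.
Repeatedly combine the two least-probable nodes; the expected code length is the sum of the merged weights.
merge 5/197 + 7/197 → 12/197
merge 12/197 + 33/197 → 45/197
merge 44/197 + 45/197 → 89/197
merge 53/197 + 55/197 → 108/197
merge 89/197 + 108/197 → 1
L = 12/197 + 45/197 + 89/197 + 108/197 + 1 = 451/197 ≈ 2.289 bits/symbol.

2.289 bits/symbol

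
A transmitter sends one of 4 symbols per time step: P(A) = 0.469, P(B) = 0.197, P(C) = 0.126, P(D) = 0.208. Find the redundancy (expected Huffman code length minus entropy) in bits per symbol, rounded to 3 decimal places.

0.032 bits

Entropy H = −Σ p log₂ p ≈ 1.8218 bits.
Huffman merges: 63/500+197/1000→323/1000; 26/125+323/1000→531/1000; 469/1000+531/1000→1. L = 927/500 ≈ 1.8540.
L − H = 1.8540 − 1.8218 = 0.032 bits.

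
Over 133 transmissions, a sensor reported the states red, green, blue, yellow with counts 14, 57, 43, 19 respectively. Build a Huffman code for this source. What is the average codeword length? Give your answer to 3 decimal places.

Probabilities are the counts divided by 133.
Repeatedly combine the two least-probable nodes; the expected code length is the sum of the merged weights.
merge 2/19 + 1/7 → 33/133
merge 33/133 + 43/133 → 4/7
merge 3/7 + 4/7 → 1
L = 33/133 + 4/7 + 1 = 242/133 ≈ 1.820 bits/symbol.

1.820 bits/symbol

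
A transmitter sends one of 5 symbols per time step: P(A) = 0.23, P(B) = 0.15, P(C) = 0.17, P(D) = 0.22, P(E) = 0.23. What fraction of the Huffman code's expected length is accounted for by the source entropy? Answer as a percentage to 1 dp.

99.2%

Entropy H = −Σ p log₂ p ≈ 2.3010 bits.
Huffman merges: 3/20+17/100→8/25; 11/50+23/100→9/20; 23/100+8/25→11/20; 9/20+11/20→1. L = 58/25 ≈ 2.3200.
Efficiency = H/L = 2.3010/2.3200 = 99.2%.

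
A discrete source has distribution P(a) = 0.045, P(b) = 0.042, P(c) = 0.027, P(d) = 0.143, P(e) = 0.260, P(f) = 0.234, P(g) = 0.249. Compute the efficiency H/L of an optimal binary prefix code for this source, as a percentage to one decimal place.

Entropy H = −Σ p log₂ p ≈ 2.4304 bits.
Huffman merges: 27/1000+21/500→69/1000; 9/200+69/1000→57/500; 57/500+143/1000→257/1000; 117/500+249/1000→483/1000; 257/1000+13/50→517/1000; 483/1000+517/1000→1. L = 61/25 ≈ 2.4400.
Efficiency = H/L = 2.4304/2.4400 = 99.6%.

99.6%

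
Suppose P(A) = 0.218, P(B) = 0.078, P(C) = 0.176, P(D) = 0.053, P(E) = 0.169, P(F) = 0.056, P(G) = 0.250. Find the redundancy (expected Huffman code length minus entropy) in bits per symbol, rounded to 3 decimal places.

Entropy H = −Σ p log₂ p ≈ 2.5982 bits.
Huffman merges: 53/1000+7/125→109/1000; 39/500+109/1000→187/1000; 169/1000+22/125→69/200; 187/1000+109/500→81/200; 1/4+69/200→119/200; 81/200+119/200→1. L = 2641/1000 ≈ 2.6410.
L − H = 2.6410 − 2.5982 = 0.043 bits.

0.043 bits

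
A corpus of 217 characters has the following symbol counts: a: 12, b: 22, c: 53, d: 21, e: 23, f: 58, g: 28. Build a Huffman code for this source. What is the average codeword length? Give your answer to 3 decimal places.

Probabilities are the counts divided by 217.
Repeatedly combine the two least-probable nodes; the expected code length is the sum of the merged weights.
merge 12/217 + 3/31 → 33/217
merge 22/217 + 23/217 → 45/217
merge 4/31 + 33/217 → 61/217
merge 45/217 + 53/217 → 14/31
merge 58/217 + 61/217 → 17/31
merge 14/31 + 17/31 → 1
L = 33/217 + 45/217 + 61/217 + 14/31 + 17/31 + 1 = 573/217 ≈ 2.641 bits/symbol.

2.641 bits/symbol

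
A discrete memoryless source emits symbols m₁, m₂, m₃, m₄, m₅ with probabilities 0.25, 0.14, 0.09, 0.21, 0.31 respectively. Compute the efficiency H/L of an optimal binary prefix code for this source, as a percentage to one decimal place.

98.9%

Entropy H = −Σ p log₂ p ≈ 2.2064 bits.
Huffman merges: 9/100+7/50→23/100; 21/100+23/100→11/25; 1/4+31/100→14/25; 11/25+14/25→1. L = 223/100 ≈ 2.2300.
Efficiency = H/L = 2.2064/2.2300 = 98.9%.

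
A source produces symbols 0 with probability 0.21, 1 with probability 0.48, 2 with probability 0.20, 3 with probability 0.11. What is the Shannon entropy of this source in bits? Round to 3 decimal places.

1.796 bits

H = −Σ pᵢ log₂ pᵢ.
−0.21·log₂(0.21) = 0.4728
−0.48·log₂(0.48) = 0.5083
−0.20·log₂(0.20) = 0.4644
−0.11·log₂(0.11) = 0.3503
Sum ≈ 1.7958 → 1.796 bits.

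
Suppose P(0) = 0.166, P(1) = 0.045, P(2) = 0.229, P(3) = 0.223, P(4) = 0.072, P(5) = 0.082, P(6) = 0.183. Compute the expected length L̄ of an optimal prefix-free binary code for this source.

2.665 bits/symbol

Repeatedly combine the two least-probable nodes; the expected code length is the sum of the merged weights.
merge 9/200 + 9/125 → 117/1000
merge 41/500 + 117/1000 → 199/1000
merge 83/500 + 183/1000 → 349/1000
merge 199/1000 + 223/1000 → 211/500
merge 229/1000 + 349/1000 → 289/500
merge 211/500 + 289/500 → 1
L = 117/1000 + 199/1000 + 349/1000 + 211/500 + 289/500 + 1 = 533/200 = 2.665 bits/symbol.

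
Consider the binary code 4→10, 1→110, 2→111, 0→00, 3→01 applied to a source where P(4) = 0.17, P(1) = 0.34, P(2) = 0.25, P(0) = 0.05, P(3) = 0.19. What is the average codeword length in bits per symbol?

2.59 bits/symbol

L̄ = Σ pᵢ·ℓᵢ = 0.17·2 + 0.34·3 + 0.25·3 + 0.05·2 + 0.19·2 = 2.59 bits/symbol.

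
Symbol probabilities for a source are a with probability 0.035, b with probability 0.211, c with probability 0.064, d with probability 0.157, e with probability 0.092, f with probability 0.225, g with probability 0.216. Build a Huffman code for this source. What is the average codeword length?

Repeatedly combine the two least-probable nodes; the expected code length is the sum of the merged weights.
merge 7/200 + 8/125 → 99/1000
merge 23/250 + 99/1000 → 191/1000
merge 157/1000 + 191/1000 → 87/250
merge 211/1000 + 27/125 → 427/1000
merge 9/40 + 87/250 → 573/1000
merge 427/1000 + 573/1000 → 1
L = 99/1000 + 191/1000 + 87/250 + 427/1000 + 573/1000 + 1 = 1319/500 = 2.638 bits/symbol.

2.638 bits/symbol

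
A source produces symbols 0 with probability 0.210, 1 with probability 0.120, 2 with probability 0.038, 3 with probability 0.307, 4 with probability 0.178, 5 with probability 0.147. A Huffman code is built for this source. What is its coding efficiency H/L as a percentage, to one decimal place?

Entropy H = −Σ p log₂ p ≈ 2.3920 bits.
Huffman merges: 19/500+3/25→79/500; 147/1000+79/500→61/200; 89/500+21/100→97/250; 61/200+307/1000→153/250; 97/250+153/250→1. L = 2463/1000 ≈ 2.4630.
Efficiency = H/L = 2.3920/2.4630 = 97.1%.

97.1%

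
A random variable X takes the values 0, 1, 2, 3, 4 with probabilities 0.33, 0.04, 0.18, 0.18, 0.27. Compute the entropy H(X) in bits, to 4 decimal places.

H = −Σ pᵢ log₂ pᵢ.
−0.33·log₂(0.33) = 0.5278
−0.04·log₂(0.04) = 0.1858
−0.18·log₂(0.18) = 0.4453
−0.18·log₂(0.18) = 0.4453
−0.27·log₂(0.27) = 0.5100
Sum ≈ 2.1142 → 2.1142 bits.

2.1142 bits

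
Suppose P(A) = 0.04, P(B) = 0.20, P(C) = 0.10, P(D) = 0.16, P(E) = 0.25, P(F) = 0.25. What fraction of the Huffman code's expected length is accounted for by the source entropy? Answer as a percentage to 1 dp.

Entropy H = −Σ p log₂ p ≈ 2.4053 bits.
Huffman merges: 1/25+1/10→7/50; 7/50+4/25→3/10; 1/5+1/4→9/20; 1/4+3/10→11/20; 9/20+11/20→1. L = 61/25 ≈ 2.4400.
Efficiency = H/L = 2.4053/2.4400 = 98.6%.

98.6%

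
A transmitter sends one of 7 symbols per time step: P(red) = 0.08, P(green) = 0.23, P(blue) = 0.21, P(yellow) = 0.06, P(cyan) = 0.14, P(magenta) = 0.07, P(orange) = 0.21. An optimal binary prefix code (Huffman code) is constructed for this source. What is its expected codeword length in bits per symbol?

Repeatedly combine the two least-probable nodes; the expected code length is the sum of the merged weights.
merge 3/50 + 7/100 → 13/100
merge 2/25 + 13/100 → 21/100
merge 7/50 + 21/100 → 7/20
merge 21/100 + 21/100 → 21/50
merge 23/100 + 7/20 → 29/50
merge 21/50 + 29/50 → 1
L = 13/100 + 21/100 + 7/20 + 21/50 + 29/50 + 1 = 269/100 = 2.69 bits/symbol.

2.69 bits/symbol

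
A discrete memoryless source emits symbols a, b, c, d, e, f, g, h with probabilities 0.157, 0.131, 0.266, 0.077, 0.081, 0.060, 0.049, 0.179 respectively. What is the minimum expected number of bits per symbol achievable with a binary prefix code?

Repeatedly combine the two least-probable nodes; the expected code length is the sum of the merged weights.
merge 49/1000 + 3/50 → 109/1000
merge 77/1000 + 81/1000 → 79/500
merge 109/1000 + 131/1000 → 6/25
merge 157/1000 + 79/500 → 63/200
merge 179/1000 + 6/25 → 419/1000
merge 133/500 + 63/200 → 581/1000
merge 419/1000 + 581/1000 → 1
L = 109/1000 + 79/500 + 6/25 + 63/200 + 419/1000 + 581/1000 + 1 = 1411/500 = 2.822 bits/symbol.

2.822 bits/symbol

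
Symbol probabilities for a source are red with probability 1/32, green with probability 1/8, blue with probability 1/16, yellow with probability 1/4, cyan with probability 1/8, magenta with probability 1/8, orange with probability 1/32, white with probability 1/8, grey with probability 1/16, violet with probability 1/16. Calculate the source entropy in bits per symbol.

3.0625 bits

Each probability is a power of 1/2, so log₂(1/p) is an integer.
H = Σ p·log₂(1/p) = 1/32·5 + 1/8·3 + 1/16·4 + 1/4·2 + 1/8·3 + 1/8·3 + 1/32·5 + 1/8·3 + 1/16·4 + 1/16·4 = 3.0625 bits.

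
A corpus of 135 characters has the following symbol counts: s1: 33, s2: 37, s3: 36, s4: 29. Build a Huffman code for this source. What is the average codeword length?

Probabilities are the counts divided by 135.
Repeatedly combine the two least-probable nodes; the expected code length is the sum of the merged weights.
merge 29/135 + 11/45 → 62/135
merge 4/15 + 37/135 → 73/135
merge 62/135 + 73/135 → 1
L = 62/135 + 73/135 + 1 = 2 bits/symbol.

2 bits/symbol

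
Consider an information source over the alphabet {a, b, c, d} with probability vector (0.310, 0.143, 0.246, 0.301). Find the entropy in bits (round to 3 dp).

H = −Σ pᵢ log₂ pᵢ.
−0.310·log₂(0.310) = 0.5238
−0.143·log₂(0.143) = 0.4012
−0.246·log₂(0.246) = 0.4977
−0.301·log₂(0.301) = 0.5214
Sum ≈ 1.9441 → 1.944 bits.

1.944 bits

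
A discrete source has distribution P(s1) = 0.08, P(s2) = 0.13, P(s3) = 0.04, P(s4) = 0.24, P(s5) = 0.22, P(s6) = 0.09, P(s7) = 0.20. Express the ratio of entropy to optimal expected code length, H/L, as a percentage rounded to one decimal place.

98.2%

Entropy H = −Σ p log₂ p ≈ 2.6117 bits.
Huffman merges: 1/25+2/25→3/25; 9/100+3/25→21/100; 13/100+1/5→33/100; 21/100+11/50→43/100; 6/25+33/100→57/100; 43/100+57/100→1. L = 133/50 ≈ 2.6600.
Efficiency = H/L = 2.6117/2.6600 = 98.2%.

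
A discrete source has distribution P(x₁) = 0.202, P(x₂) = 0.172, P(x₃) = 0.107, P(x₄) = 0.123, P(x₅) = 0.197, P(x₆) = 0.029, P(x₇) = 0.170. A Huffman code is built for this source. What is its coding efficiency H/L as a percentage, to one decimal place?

Entropy H = −Σ p log₂ p ≈ 2.6642 bits.
Huffman merges: 29/1000+107/1000→17/125; 123/1000+17/125→259/1000; 17/100+43/250→171/500; 197/1000+101/500→399/1000; 259/1000+171/500→601/1000; 399/1000+601/1000→1. L = 2737/1000 ≈ 2.7370.
Efficiency = H/L = 2.6642/2.7370 = 97.3%.

97.3%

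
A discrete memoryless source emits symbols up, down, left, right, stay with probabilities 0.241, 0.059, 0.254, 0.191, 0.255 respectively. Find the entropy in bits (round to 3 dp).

H = −Σ pᵢ log₂ pᵢ.
−0.241·log₂(0.241) = 0.4947
−0.059·log₂(0.059) = 0.2409
−0.254·log₂(0.254) = 0.5022
−0.191·log₂(0.191) = 0.4562
−0.255·log₂(0.255) = 0.5027
Sum ≈ 2.1967 → 2.197 bits.

2.197 bits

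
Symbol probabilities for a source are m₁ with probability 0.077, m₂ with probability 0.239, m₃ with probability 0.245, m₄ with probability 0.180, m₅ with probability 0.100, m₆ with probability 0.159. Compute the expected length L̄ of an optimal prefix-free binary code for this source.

Repeatedly combine the two least-probable nodes; the expected code length is the sum of the merged weights.
merge 77/1000 + 1/10 → 177/1000
merge 159/1000 + 177/1000 → 42/125
merge 9/50 + 239/1000 → 419/1000
merge 49/200 + 42/125 → 581/1000
merge 419/1000 + 581/1000 → 1
L = 177/1000 + 42/125 + 419/1000 + 581/1000 + 1 = 2513/1000 = 2.513 bits/symbol.

2.513 bits/symbol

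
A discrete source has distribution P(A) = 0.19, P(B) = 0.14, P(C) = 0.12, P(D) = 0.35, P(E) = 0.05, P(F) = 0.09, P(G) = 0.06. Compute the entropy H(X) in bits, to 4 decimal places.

2.5218 bits

H = −Σ pᵢ log₂ pᵢ.
−0.19·log₂(0.19) = 0.4552
−0.14·log₂(0.14) = 0.3971
−0.12·log₂(0.12) = 0.3671
−0.35·log₂(0.35) = 0.5301
−0.05·log₂(0.05) = 0.2161
−0.09·log₂(0.09) = 0.3127
−0.06·log₂(0.06) = 0.2435
Sum ≈ 2.5218 → 2.5218 bits.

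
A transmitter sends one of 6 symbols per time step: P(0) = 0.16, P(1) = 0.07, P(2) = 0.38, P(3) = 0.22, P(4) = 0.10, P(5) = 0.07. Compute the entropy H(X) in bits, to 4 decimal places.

2.3033 bits

H = −Σ pᵢ log₂ pᵢ.
−0.16·log₂(0.16) = 0.4230
−0.07·log₂(0.07) = 0.2686
−0.38·log₂(0.38) = 0.5305
−0.22·log₂(0.22) = 0.4806
−0.10·log₂(0.10) = 0.3322
−0.07·log₂(0.07) = 0.2686
Sum ≈ 2.3033 → 2.3033 bits.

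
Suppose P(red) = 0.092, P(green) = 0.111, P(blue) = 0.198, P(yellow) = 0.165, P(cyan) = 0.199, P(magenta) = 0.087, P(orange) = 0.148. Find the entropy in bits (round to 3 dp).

2.738 bits

H = −Σ pᵢ log₂ pᵢ.
−0.092·log₂(0.092) = 0.3167
−0.111·log₂(0.111) = 0.3520
−0.198·log₂(0.198) = 0.4626
−0.165·log₂(0.165) = 0.4289
−0.199·log₂(0.199) = 0.4635
−0.087·log₂(0.087) = 0.3065
−0.148·log₂(0.148) = 0.4079
Sum ≈ 2.7382 → 2.738 bits.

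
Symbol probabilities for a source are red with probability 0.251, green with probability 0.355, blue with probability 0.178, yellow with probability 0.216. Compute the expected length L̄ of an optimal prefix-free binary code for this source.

Repeatedly combine the two least-probable nodes; the expected code length is the sum of the merged weights.
merge 89/500 + 27/125 → 197/500
merge 251/1000 + 71/200 → 303/500
merge 197/500 + 303/500 → 1
L = 197/500 + 303/500 + 1 = 2 bits/symbol.

2 bits/symbol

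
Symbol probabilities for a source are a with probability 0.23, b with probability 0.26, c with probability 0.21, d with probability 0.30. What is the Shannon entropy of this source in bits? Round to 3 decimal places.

H = −Σ pᵢ log₂ pᵢ.
−0.23·log₂(0.23) = 0.4877
−0.26·log₂(0.26) = 0.5053
−0.21·log₂(0.21) = 0.4728
−0.30·log₂(0.30) = 0.5211
Sum ≈ 1.9869 → 1.987 bits.

1.987 bits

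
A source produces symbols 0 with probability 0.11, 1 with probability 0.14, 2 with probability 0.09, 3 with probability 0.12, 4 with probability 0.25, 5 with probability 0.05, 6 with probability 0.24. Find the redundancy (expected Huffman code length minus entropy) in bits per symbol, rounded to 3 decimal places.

Entropy H = −Σ p log₂ p ≈ 2.6373 bits.
Huffman merges: 1/20+9/100→7/50; 11/100+3/25→23/100; 7/50+7/50→7/25; 23/100+6/25→47/100; 1/4+7/25→53/100; 47/100+53/100→1. L = 53/20 ≈ 2.6500.
L − H = 2.6500 − 2.6373 = 0.013 bits.

0.013 bits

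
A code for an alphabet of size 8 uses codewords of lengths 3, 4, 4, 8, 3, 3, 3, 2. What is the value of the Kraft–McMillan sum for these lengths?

0.87890625

With common denominator 2^8 = 256: Σ 2^(−ℓᵢ) = 32/256 + 16/256 + 16/256 + 1/256 + 32/256 + 32/256 + 32/256 + 64/256 = 225/256 = 0.87890625.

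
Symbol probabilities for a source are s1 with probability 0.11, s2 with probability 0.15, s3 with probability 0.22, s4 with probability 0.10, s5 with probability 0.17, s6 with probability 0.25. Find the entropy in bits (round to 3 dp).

2.508 bits

H = −Σ pᵢ log₂ pᵢ.
−0.11·log₂(0.11) = 0.3503
−0.15·log₂(0.15) = 0.4105
−0.22·log₂(0.22) = 0.4806
−0.10·log₂(0.10) = 0.3322
−0.17·log₂(0.17) = 0.4346
−0.25·log₂(0.25) = 0.5000
Sum ≈ 2.5082 → 2.508 bits.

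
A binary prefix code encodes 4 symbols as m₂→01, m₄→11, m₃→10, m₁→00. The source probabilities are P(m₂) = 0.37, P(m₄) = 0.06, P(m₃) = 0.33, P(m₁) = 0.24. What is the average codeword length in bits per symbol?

2 bits/symbol

L̄ = Σ pᵢ·ℓᵢ = 0.37·2 + 0.06·2 + 0.33·2 + 0.24·2 = 2 bits/symbol.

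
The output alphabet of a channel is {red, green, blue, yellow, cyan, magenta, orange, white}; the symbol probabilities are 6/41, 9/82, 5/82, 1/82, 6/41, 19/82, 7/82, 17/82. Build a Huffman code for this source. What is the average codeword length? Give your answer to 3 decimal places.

Repeatedly combine the two least-probable nodes; the expected code length is the sum of the merged weights.
merge 1/82 + 5/82 → 3/41
merge 3/41 + 7/82 → 13/82
merge 9/82 + 6/41 → 21/82
merge 6/41 + 13/82 → 25/82
merge 17/82 + 19/82 → 18/41
merge 21/82 + 25/82 → 23/41
merge 18/41 + 23/41 → 1
L = 3/41 + 13/82 + 21/82 + 25/82 + 18/41 + 23/41 + 1 = 229/82 ≈ 2.793 bits/symbol.

2.793 bits/symbol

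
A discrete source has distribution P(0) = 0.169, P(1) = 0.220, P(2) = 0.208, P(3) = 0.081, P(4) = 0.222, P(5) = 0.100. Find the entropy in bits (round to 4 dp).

2.4932 bits

H = −Σ pᵢ log₂ pᵢ.
−0.169·log₂(0.169) = 0.4335
−0.220·log₂(0.220) = 0.4806
−0.208·log₂(0.208) = 0.4712
−0.081·log₂(0.081) = 0.2937
−0.222·log₂(0.222) = 0.4820
−0.100·log₂(0.100) = 0.3322
Sum ≈ 2.4932 → 2.4932 bits.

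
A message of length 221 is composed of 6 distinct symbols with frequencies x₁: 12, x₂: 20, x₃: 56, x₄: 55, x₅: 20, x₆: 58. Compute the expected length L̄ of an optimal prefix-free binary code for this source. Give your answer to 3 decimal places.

2.380 bits/symbol

Probabilities are the counts divided by 221.
Repeatedly combine the two least-probable nodes; the expected code length is the sum of the merged weights.
merge 12/221 + 20/221 → 32/221
merge 20/221 + 32/221 → 4/17
merge 4/17 + 55/221 → 107/221
merge 56/221 + 58/221 → 114/221
merge 107/221 + 114/221 → 1
L = 32/221 + 4/17 + 107/221 + 114/221 + 1 = 526/221 ≈ 2.380 bits/symbol.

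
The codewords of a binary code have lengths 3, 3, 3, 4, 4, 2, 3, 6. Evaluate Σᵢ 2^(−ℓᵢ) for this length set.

With common denominator 2^6 = 64: Σ 2^(−ℓᵢ) = 8/64 + 8/64 + 8/64 + 4/64 + 4/64 + 16/64 + 8/64 + 1/64 = 57/64 = 0.890625.

0.890625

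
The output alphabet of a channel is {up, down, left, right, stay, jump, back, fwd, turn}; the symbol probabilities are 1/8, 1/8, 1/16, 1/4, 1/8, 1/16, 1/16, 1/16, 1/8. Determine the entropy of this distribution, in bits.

Each probability is a power of 1/2, so log₂(1/p) is an integer.
H = Σ p·log₂(1/p) = 1/8·3 + 1/8·3 + 1/16·4 + 1/4·2 + 1/8·3 + 1/16·4 + 1/16·4 + 1/16·4 + 1/8·3 = 3 bits.

3 bits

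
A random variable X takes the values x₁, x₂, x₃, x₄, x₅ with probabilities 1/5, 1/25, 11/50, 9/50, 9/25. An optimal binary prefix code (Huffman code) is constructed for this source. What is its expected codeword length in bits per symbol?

2.22 bits/symbol

Repeatedly combine the two least-probable nodes; the expected code length is the sum of the merged weights.
merge 1/25 + 9/50 → 11/50
merge 1/5 + 11/50 → 21/50
merge 11/50 + 9/25 → 29/50
merge 21/50 + 29/50 → 1
L = 11/50 + 21/50 + 29/50 + 1 = 111/50 = 2.22 bits/symbol.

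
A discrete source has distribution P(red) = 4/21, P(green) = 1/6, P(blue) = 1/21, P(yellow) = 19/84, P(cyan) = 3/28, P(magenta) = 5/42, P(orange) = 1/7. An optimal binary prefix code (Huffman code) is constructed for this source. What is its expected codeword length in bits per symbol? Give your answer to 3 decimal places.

2.738 bits/symbol

Repeatedly combine the two least-probable nodes; the expected code length is the sum of the merged weights.
merge 1/21 + 3/28 → 13/84
merge 5/42 + 1/7 → 11/42
merge 13/84 + 1/6 → 9/28
merge 4/21 + 19/84 → 5/12
merge 11/42 + 9/28 → 7/12
merge 5/12 + 7/12 → 1
L = 13/84 + 11/42 + 9/28 + 5/12 + 7/12 + 1 = 115/42 ≈ 2.738 bits/symbol.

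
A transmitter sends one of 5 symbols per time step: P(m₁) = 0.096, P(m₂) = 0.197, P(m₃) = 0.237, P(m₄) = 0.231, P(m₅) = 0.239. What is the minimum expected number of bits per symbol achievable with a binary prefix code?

2.293 bits/symbol

Repeatedly combine the two least-probable nodes; the expected code length is the sum of the merged weights.
merge 12/125 + 197/1000 → 293/1000
merge 231/1000 + 237/1000 → 117/250
merge 239/1000 + 293/1000 → 133/250
merge 117/250 + 133/250 → 1
L = 293/1000 + 117/250 + 133/250 + 1 = 2293/1000 = 2.293 bits/symbol.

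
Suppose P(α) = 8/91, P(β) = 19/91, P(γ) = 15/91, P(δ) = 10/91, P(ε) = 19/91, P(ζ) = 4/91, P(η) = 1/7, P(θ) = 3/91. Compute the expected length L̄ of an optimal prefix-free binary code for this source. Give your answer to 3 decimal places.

2.824 bits/symbol

Repeatedly combine the two least-probable nodes; the expected code length is the sum of the merged weights.
merge 3/91 + 4/91 → 1/13
merge 1/13 + 8/91 → 15/91
merge 10/91 + 1/7 → 23/91
merge 15/91 + 15/91 → 30/91
merge 19/91 + 19/91 → 38/91
merge 23/91 + 30/91 → 53/91
merge 38/91 + 53/91 → 1
L = 1/13 + 15/91 + 23/91 + 30/91 + 38/91 + 53/91 + 1 = 257/91 ≈ 2.824 bits/symbol.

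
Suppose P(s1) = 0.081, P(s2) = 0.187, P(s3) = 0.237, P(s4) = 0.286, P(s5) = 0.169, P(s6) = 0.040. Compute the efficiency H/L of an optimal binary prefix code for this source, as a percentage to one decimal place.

Entropy H = −Σ p log₂ p ≈ 2.3740 bits.
Huffman merges: 1/25+81/1000→121/1000; 121/1000+169/1000→29/100; 187/1000+237/1000→53/125; 143/500+29/100→72/125; 53/125+72/125→1. L = 2411/1000 ≈ 2.4110.
Efficiency = H/L = 2.3740/2.4110 = 98.5%.

98.5%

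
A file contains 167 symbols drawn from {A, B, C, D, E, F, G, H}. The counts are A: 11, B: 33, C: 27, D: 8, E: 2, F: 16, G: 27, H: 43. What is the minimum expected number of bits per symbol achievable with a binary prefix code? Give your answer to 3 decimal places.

Probabilities are the counts divided by 167.
Repeatedly combine the two least-probable nodes; the expected code length is the sum of the merged weights.
merge 2/167 + 8/167 → 10/167
merge 10/167 + 11/167 → 21/167
merge 16/167 + 21/167 → 37/167
merge 27/167 + 27/167 → 54/167
merge 33/167 + 37/167 → 70/167
merge 43/167 + 54/167 → 97/167
merge 70/167 + 97/167 → 1
L = 10/167 + 21/167 + 37/167 + 54/167 + 70/167 + 97/167 + 1 = 456/167 ≈ 2.731 bits/symbol.

2.731 bits/symbol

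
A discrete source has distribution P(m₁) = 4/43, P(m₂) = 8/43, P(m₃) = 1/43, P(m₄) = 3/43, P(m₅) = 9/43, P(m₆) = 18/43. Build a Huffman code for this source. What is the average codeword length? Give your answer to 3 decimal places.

2.233 bits/symbol

Repeatedly combine the two least-probable nodes; the expected code length is the sum of the merged weights.
merge 1/43 + 3/43 → 4/43
merge 4/43 + 4/43 → 8/43
merge 8/43 + 8/43 → 16/43
merge 9/43 + 16/43 → 25/43
merge 18/43 + 25/43 → 1
L = 4/43 + 8/43 + 16/43 + 25/43 + 1 = 96/43 ≈ 2.233 bits/symbol.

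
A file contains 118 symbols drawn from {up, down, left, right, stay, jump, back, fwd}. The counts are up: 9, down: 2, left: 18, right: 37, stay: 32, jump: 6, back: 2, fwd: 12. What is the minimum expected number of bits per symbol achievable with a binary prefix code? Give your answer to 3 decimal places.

2.534 bits/symbol

Probabilities are the counts divided by 118.
Repeatedly combine the two least-probable nodes; the expected code length is the sum of the merged weights.
merge 1/59 + 1/59 → 2/59
merge 2/59 + 3/59 → 5/59
merge 9/118 + 5/59 → 19/118
merge 6/59 + 9/59 → 15/59
merge 19/118 + 15/59 → 49/118
merge 16/59 + 37/118 → 69/118
merge 49/118 + 69/118 → 1
L = 2/59 + 5/59 + 19/118 + 15/59 + 49/118 + 69/118 + 1 = 299/118 ≈ 2.534 bits/symbol.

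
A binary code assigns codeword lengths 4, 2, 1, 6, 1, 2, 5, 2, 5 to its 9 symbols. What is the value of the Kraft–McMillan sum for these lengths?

1.890625

With common denominator 2^6 = 64: Σ 2^(−ℓᵢ) = 4/64 + 16/64 + 32/64 + 1/64 + 32/64 + 16/64 + 2/64 + 16/64 + 2/64 = 121/64 = 1.890625.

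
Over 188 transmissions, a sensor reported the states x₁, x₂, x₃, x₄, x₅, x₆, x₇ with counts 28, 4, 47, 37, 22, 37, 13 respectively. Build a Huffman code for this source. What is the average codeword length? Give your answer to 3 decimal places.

2.644 bits/symbol

Probabilities are the counts divided by 188.
Repeatedly combine the two least-probable nodes; the expected code length is the sum of the merged weights.
merge 1/47 + 13/188 → 17/188
merge 17/188 + 11/94 → 39/188
merge 7/47 + 37/188 → 65/188
merge 37/188 + 39/188 → 19/47
merge 1/4 + 65/188 → 28/47
merge 19/47 + 28/47 → 1
L = 17/188 + 39/188 + 65/188 + 19/47 + 28/47 + 1 = 497/188 ≈ 2.644 bits/symbol.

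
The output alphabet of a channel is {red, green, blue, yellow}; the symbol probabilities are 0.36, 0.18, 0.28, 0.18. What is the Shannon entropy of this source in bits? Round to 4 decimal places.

H = −Σ pᵢ log₂ pᵢ.
−0.36·log₂(0.36) = 0.5306
−0.18·log₂(0.18) = 0.4453
−0.28·log₂(0.28) = 0.5142
−0.18·log₂(0.18) = 0.4453
Sum ≈ 1.9355 → 1.9355 bits.

1.9355 bits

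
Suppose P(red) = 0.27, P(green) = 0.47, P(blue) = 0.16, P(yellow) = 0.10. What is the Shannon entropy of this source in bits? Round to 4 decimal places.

H = −Σ pᵢ log₂ pᵢ.
−0.27·log₂(0.27) = 0.5100
−0.47·log₂(0.47) = 0.5120
−0.16·log₂(0.16) = 0.4230
−0.10·log₂(0.10) = 0.3322
Sum ≈ 1.7772 → 1.7772 bits.

1.7772 bits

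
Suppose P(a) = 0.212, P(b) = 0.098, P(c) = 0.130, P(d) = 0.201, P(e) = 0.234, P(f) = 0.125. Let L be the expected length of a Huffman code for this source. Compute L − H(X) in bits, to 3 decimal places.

0.038 bits

Entropy H = −Σ p log₂ p ≈ 2.5161 bits.
Huffman merges: 49/500+1/8→223/1000; 13/100+201/1000→331/1000; 53/250+223/1000→87/200; 117/500+331/1000→113/200; 87/200+113/200→1. L = 1277/500 ≈ 2.5540.
L − H = 2.5540 − 2.5161 = 0.038 bits.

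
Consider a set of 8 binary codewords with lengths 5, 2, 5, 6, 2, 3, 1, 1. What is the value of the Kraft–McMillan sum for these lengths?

With common denominator 2^6 = 64: Σ 2^(−ℓᵢ) = 2/64 + 16/64 + 2/64 + 1/64 + 16/64 + 8/64 + 32/64 + 32/64 = 109/64 = 1.703125.

1.703125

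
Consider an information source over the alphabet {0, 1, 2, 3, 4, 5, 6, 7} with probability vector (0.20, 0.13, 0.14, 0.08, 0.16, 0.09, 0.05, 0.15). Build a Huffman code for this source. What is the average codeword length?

Repeatedly combine the two least-probable nodes; the expected code length is the sum of the merged weights.
merge 1/20 + 2/25 → 13/100
merge 9/100 + 13/100 → 11/50
merge 13/100 + 7/50 → 27/100
merge 3/20 + 4/25 → 31/100
merge 1/5 + 11/50 → 21/50
merge 27/100 + 31/100 → 29/50
merge 21/50 + 29/50 → 1
L = 13/100 + 11/50 + 27/100 + 31/100 + 21/50 + 29/50 + 1 = 293/100 = 2.93 bits/symbol.

2.93 bits/symbol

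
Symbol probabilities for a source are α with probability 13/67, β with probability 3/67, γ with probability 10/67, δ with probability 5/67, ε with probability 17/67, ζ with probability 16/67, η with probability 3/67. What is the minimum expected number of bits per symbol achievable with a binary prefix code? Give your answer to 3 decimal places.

Repeatedly combine the two least-probable nodes; the expected code length is the sum of the merged weights.
merge 3/67 + 3/67 → 6/67
merge 5/67 + 6/67 → 11/67
merge 10/67 + 11/67 → 21/67
merge 13/67 + 16/67 → 29/67
merge 17/67 + 21/67 → 38/67
merge 29/67 + 38/67 → 1
L = 6/67 + 11/67 + 21/67 + 29/67 + 38/67 + 1 = 172/67 ≈ 2.567 bits/symbol.

2.567 bits/symbol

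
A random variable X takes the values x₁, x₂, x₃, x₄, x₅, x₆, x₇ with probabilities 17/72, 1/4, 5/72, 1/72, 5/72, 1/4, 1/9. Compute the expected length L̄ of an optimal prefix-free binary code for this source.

Repeatedly combine the two least-probable nodes; the expected code length is the sum of the merged weights.
merge 1/72 + 5/72 → 1/12
merge 5/72 + 1/12 → 11/72
merge 1/9 + 11/72 → 19/72
merge 17/72 + 1/4 → 35/72
merge 1/4 + 19/72 → 37/72
merge 35/72 + 37/72 → 1
L = 1/12 + 11/72 + 19/72 + 35/72 + 37/72 + 1 = 5/2 = 2.5 bits/symbol.

2.5 bits/symbol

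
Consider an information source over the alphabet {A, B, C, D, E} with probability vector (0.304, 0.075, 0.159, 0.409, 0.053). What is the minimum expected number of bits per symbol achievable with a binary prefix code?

2.006 bits/symbol

Repeatedly combine the two least-probable nodes; the expected code length is the sum of the merged weights.
merge 53/1000 + 3/40 → 16/125
merge 16/125 + 159/1000 → 287/1000
merge 287/1000 + 38/125 → 591/1000
merge 409/1000 + 591/1000 → 1
L = 16/125 + 287/1000 + 591/1000 + 1 = 1003/500 = 2.006 bits/symbol.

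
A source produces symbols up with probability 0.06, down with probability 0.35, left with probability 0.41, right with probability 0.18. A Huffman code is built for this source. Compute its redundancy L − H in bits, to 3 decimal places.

Entropy H = −Σ p log₂ p ≈ 1.7463 bits.
Huffman merges: 3/50+9/50→6/25; 6/25+7/20→59/100; 41/100+59/100→1. L = 183/100 ≈ 1.8300.
L − H = 1.8300 − 1.7463 = 0.084 bits.

0.084 bits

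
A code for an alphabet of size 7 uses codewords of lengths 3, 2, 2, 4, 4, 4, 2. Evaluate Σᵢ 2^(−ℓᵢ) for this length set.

With common denominator 2^4 = 16: Σ 2^(−ℓᵢ) = 2/16 + 4/16 + 4/16 + 1/16 + 1/16 + 1/16 + 4/16 = 17/16 = 1.0625.

1.0625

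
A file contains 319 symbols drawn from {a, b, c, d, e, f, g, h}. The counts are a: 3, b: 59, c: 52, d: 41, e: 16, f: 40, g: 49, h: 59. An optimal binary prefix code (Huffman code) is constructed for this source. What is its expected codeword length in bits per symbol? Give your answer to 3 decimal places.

2.875 bits/symbol

Probabilities are the counts divided by 319.
Repeatedly combine the two least-probable nodes; the expected code length is the sum of the merged weights.
merge 3/319 + 16/319 → 19/319
merge 19/319 + 40/319 → 59/319
merge 41/319 + 49/319 → 90/319
merge 52/319 + 59/319 → 111/319
merge 59/319 + 59/319 → 118/319
merge 90/319 + 111/319 → 201/319
merge 118/319 + 201/319 → 1
L = 19/319 + 59/319 + 90/319 + 111/319 + 118/319 + 201/319 + 1 = 917/319 ≈ 2.875 bits/symbol.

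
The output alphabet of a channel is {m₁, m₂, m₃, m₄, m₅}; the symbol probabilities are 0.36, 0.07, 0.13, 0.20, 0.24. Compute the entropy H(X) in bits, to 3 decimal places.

H = −Σ pᵢ log₂ pᵢ.
−0.36·log₂(0.36) = 0.5306
−0.07·log₂(0.07) = 0.2686
−0.13·log₂(0.13) = 0.3826
−0.20·log₂(0.20) = 0.4644
−0.24·log₂(0.24) = 0.4941
Sum ≈ 2.1403 → 2.140 bits.

2.140 bits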